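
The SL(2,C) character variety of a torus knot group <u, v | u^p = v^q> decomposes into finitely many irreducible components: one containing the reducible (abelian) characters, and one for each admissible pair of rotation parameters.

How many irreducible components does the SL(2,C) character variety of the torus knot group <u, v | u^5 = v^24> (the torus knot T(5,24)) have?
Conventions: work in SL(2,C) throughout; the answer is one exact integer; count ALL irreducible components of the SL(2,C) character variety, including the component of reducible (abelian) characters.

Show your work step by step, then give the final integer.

47

For T(5,24): irreducibility forces the central element u^5 = v^24 to one of +I, -I.
On an irreducible component, tr(u) is locked at 2*cos(pi*alpha/5) for some alpha in 1..4, and tr(v) at 2*cos(pi*beta/24) for some beta in 1..23.
u^5 = (-1)^alpha I and v^24 = (-1)^beta I must agree, so alpha and beta have equal parity.
Counting: 2 odd alphas x 12 odd betas + 2 even alphas x 11 even betas = 24 + 22 = 46.
components with irreducible characters: 46; plus the single component of reducible (abelian) characters: total 47.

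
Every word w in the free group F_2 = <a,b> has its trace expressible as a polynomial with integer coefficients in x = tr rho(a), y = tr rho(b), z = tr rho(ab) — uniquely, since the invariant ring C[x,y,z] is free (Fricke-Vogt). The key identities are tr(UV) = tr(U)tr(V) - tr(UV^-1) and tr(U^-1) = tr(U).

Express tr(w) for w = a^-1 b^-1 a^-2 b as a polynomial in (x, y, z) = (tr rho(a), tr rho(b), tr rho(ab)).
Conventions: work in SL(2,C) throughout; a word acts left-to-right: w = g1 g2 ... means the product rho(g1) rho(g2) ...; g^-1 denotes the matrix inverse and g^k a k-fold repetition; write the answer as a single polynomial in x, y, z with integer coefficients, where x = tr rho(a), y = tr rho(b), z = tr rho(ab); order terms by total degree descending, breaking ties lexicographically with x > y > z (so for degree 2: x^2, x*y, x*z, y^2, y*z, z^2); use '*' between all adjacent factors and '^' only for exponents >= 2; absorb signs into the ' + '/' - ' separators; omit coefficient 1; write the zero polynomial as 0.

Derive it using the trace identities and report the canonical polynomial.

tr(a^-1 b) = tr(b) * tr(a) - tr(b a)   [inverse elimination on a] = x*y - z
tr(a^-1 b a^-1) = tr(a^-1 b) * tr(a) - tr(a^-1 b a)   [inverse elimination on a] = x^2*y - x*z - y
tr(b^2) = tr(b) * tr(b) - tr(1)   [square of b] = y^2 - 2
tr(b^2 a) = tr(b) * tr(a b) - tr(a)   [square of b] = y*z - x
tr(b a^-1 b) = tr(b^2) * tr(a) - tr(b^2 a)   [inverse elimination on a] = x*y^2 - y*z - x
tr(b a b a) = tr(a b) * tr(a b) - tr(1)   [split at a repeated a] = z^2 - 2
tr(b a^-1 b a) = tr(b a b) * tr(a) - tr(b a b a)   [inverse elimination on a] = x*y*z - x^2 - z^2 + 2
tr(a^-1 b a^-1 b) = tr(b a^-1 b) * tr(a) - tr(b a^-1 b a)   [inverse elimination on a] = x^2*y^2 - 2*x*y*z + z^2 - 2
tr(a^-1 b a^-1 b^-1) = tr(a^-1 b a^-1) * tr(b) - tr(a^-1 b a^-1 b)   [inverse elimination on b] = x*y*z - y^2 - z^2 + 2
tr(a^-1 b^-1 a^-2 b) = tr(a^-1 b a^-1 b^-1) * tr(a) - tr(a^-1 b a^-1 b^-1 a)   [inverse elimination on a] = x^2*y*z - x*y^2 - x*z^2 + x

x^2*y*z - x*y^2 - x*z^2 + x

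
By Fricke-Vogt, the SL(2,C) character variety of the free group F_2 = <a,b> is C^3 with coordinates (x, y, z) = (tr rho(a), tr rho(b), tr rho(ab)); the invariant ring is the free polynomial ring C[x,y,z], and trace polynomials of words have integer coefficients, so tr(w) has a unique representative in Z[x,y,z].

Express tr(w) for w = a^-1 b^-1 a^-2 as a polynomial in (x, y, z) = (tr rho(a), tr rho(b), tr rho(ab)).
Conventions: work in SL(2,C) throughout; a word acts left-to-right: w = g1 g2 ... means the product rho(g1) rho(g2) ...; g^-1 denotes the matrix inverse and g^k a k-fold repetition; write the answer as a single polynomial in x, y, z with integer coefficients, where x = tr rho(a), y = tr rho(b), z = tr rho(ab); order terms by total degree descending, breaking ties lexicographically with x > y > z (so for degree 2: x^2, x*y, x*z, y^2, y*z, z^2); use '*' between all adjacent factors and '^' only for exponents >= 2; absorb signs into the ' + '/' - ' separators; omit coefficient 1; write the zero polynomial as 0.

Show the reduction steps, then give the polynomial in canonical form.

trace(b^-1) = trace(b) = y
trace(b^-1 a) = trace(a) trace(b) - trace(a b)   [inverse elimination on b] = x*y - z
and trace(b^-1 a^-1) = trace(b^-1) trace(a) - trace(b^-1 a)   [inverse elimination on a] = z
next, trace(b^-1 a^-2) = trace(b^-1 a^-1) trace(a) - trace(b^-1)   [inverse elimination on a] = x*z - y
trace(a^-1 b^-1 a^-2) = trace(b^-1 a^-2) trace(a) - trace(b^-1 a^-1)   [inverse elimination on a] = x^2*z - x*y - z

x^2*z - x*y - z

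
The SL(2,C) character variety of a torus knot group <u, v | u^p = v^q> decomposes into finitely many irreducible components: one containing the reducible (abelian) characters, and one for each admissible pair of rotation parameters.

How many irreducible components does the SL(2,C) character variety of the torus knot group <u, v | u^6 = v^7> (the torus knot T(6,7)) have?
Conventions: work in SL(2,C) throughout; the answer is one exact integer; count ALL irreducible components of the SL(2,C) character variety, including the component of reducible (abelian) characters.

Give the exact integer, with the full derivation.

Gamma = < u, v | u^6 = v^7 > (torus knot T(6,7)); the central element u^6 = v^7 acts as +I or -I in any irreducible SL(2,C) representation.
On an irreducible component, tr(u) is locked at 2*cos(pi*alpha/6) for some alpha in 1..5, and tr(v) at 2*cos(pi*beta/7) for some beta in 1..6.
u^6 = (-1)^alpha I and v^7 = (-1)^beta I must agree, so alpha and beta have equal parity.
Counting: 3 odd alphas x 3 odd betas + 2 even alphas x 3 even betas = 9 + 6 = 15.
Total: 15 irreducible-character components + 1 reducible (abelian) component = 16.

16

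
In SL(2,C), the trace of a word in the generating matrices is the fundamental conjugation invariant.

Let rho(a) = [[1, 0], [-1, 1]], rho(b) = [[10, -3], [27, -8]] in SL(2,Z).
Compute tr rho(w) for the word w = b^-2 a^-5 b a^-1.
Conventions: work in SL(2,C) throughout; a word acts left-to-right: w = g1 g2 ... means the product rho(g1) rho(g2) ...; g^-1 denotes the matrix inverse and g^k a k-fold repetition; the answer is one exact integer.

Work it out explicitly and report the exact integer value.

-70

rho(b^-1) = [[-8, 3], [-27, 10]]
... * rho(b^-1) = [[-8, 3], [-27, 10]]  ->  [[-17, 6], [-54, 19]]
... * rho(a^-1) = [[1, 0], [1, 1]]  ->  [[-11, 6], [-35, 19]]
... * rho(a^-1) = [[1, 0], [1, 1]]  ->  [[-5, 6], [-16, 19]]
... * rho(a^-1) = [[1, 0], [1, 1]]  ->  [[1, 6], [3, 19]]
... * rho(a^-1) = [[1, 0], [1, 1]]  ->  [[7, 6], [22, 19]]
... * rho(a^-1) = [[1, 0], [1, 1]]  ->  [[13, 6], [41, 19]]
... * rho(b) = [[10, -3], [27, -8]]  ->  [[292, -87], [923, -275]]
... * rho(a^-1) = [[1, 0], [1, 1]]  ->  [[205, -87], [648, -275]]
tr = 205 + -275 = -70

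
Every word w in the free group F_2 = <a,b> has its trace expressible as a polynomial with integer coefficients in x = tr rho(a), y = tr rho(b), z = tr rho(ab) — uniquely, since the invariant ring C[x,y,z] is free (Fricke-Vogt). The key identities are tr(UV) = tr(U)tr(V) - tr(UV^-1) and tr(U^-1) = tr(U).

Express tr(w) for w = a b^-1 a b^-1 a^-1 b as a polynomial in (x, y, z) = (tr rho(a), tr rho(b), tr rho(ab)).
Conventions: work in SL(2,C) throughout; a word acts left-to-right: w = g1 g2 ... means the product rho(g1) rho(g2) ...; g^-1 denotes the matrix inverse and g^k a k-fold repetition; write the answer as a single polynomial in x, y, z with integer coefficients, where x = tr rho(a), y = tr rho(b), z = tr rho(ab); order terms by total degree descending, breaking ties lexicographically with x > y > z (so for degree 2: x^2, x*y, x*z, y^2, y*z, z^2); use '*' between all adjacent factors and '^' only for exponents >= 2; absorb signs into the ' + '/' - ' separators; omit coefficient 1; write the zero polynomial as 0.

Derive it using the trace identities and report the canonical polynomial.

-x^2*y^2*z + x^3*y + x*y^3 + 2*x*y*z^2 - x^2*z - y^2*z - z^3 - 3*x*y + 3*z

trace(a^2 b) = trace(a) trace(b a) - trace(b) = x*z - y
trace(a^2) = trace(a) trace(a) - trace(1) = x^2 - 2
trace(b a^2 b) = trace(b) trace(a^2 b) - trace(a^2) = x*y*z - x^2 - y^2 + 2
reduce: trace(b a b a) = trace(b a) trace(b a) - trace(1)   [split at repeated b] = z^2 - 2
reduce: trace(b a b) = trace(b) trace(a b) - trace(a) = y*z - x
reduce: trace(b a^2 b a) = trace(a) trace(b a b a) - trace(b a b) = x*z^2 - y*z - x
trace(a^-1 b a^2 b) = trace(b a^2 b) trace(a) - trace(b a^2 b a) = x^2*y*z - x^3 - x*y^2 - x*z^2 + y*z + 3*x
trace(a b^-1 a^-1 b a) = trace(a^-1 b a^2) trace(b) - trace(a^-1 b a^2 b) = -x^2*y*z + x^3 + x*y^2 + x*z^2 - 3*x
so trace(b a b a b) = trace(b) trace(a b a b) - trace(a b a) = y*z^2 - x*z - y
reduce: trace(b a b a b a) = trace(a b a b) trace(a b) - trace(b a)   [split at repeated a] = z^3 - 3*z
so trace(a^-1 b a b a b) = trace(b a b a b) trace(a) - trace(b a b a b a) = x*y*z^2 - x^2*z - z^3 - x*y + 3*z
so trace(a b^-1 a^-1 b a b) = trace(a^-1 b a b a) trace(b) - trace(a^-1 b a b a b) = -x*y*z^2 + x^2*z + y^2*z + z^3 - 3*z
so trace(a b^-1 a b^-1 a^-1 b) = trace(a b^-1 a^-1 b a) trace(b) - trace(a b^-1 a^-1 b a b) = -x^2*y^2*z + x^3*y + x*y^3 + 2*x*y*z^2 - x^2*z - y^2*z - z^3 - 3*x*y + 3*z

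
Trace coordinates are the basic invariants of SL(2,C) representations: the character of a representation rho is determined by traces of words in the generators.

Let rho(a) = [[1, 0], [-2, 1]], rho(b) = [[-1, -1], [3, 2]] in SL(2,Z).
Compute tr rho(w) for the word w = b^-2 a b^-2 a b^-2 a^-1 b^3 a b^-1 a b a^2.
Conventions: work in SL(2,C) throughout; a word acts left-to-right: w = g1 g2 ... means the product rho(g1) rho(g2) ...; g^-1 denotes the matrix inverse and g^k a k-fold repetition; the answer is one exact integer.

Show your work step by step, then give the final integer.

62

rho(b^-1) = [[2, 1], [-3, -1]]
... * rho(b^-1) = [[2, 1], [-3, -1]]  ->  [[1, 1], [-3, -2]]
... * rho(a) = [[1, 0], [-2, 1]]  ->  [[-1, 1], [1, -2]]
... * rho(b^-1) = [[2, 1], [-3, -1]]  ->  [[-5, -2], [8, 3]]
... * rho(b^-1) = [[2, 1], [-3, -1]]  ->  [[-4, -3], [7, 5]]
... * rho(a) = [[1, 0], [-2, 1]]  ->  [[2, -3], [-3, 5]]
... * rho(b^-1) = [[2, 1], [-3, -1]]  ->  [[13, 5], [-21, -8]]
... * rho(b^-1) = [[2, 1], [-3, -1]]  ->  [[11, 8], [-18, -13]]
... * rho(a^-1) = [[1, 0], [2, 1]]  ->  [[27, 8], [-44, -13]]
... * rho(b) = [[-1, -1], [3, 2]]  ->  [[-3, -11], [5, 18]]
... * rho(b) = [[-1, -1], [3, 2]]  ->  [[-30, -19], [49, 31]]
... * rho(b) = [[-1, -1], [3, 2]]  ->  [[-27, -8], [44, 13]]
... * rho(a) = [[1, 0], [-2, 1]]  ->  [[-11, -8], [18, 13]]
... * rho(b^-1) = [[2, 1], [-3, -1]]  ->  [[2, -3], [-3, 5]]
... * rho(a) = [[1, 0], [-2, 1]]  ->  [[8, -3], [-13, 5]]
... * rho(b) = [[-1, -1], [3, 2]]  ->  [[-17, -14], [28, 23]]
... * rho(a) = [[1, 0], [-2, 1]]  ->  [[11, -14], [-18, 23]]
... * rho(a) = [[1, 0], [-2, 1]]  ->  [[39, -14], [-64, 23]]
tr = 39 + 23 = 62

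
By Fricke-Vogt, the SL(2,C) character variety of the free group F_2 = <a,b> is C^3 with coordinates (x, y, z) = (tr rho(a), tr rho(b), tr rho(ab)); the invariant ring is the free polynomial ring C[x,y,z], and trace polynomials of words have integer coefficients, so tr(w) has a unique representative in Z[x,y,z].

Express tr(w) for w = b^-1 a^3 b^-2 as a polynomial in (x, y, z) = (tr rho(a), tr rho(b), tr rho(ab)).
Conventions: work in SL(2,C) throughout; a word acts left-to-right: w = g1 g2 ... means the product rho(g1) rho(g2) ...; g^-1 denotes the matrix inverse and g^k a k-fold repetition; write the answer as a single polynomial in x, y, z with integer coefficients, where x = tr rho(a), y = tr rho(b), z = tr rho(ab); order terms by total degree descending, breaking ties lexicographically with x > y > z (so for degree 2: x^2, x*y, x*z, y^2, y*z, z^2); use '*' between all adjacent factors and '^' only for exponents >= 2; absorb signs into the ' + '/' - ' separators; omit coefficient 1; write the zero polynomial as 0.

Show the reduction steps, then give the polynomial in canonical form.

trace(a^2) = trace(a)*trace(a) - trace(1)  (reduce the a square) = x^2 - 2
trace(a^3) = trace(a)*trace(a^2) - trace(a)  (reduce the a square) = x^3 - 3*x
trace(b a^2) = trace(a)*trace(b a) - trace(b)  (reduce the a square) = x*z - y
trace(a^3 b) = trace(a)*trace(b a^2) - trace(b a)  (reduce the a square) = x^2*z - x*y - z
apply: trace(b^-1 a^3) = trace(a^3)*trace(b) - trace(a^3 b)  (eliminate b^-1) = x^3*y - x^2*z - 2*x*y + z
use: trace(b^-2 a^3) = trace(b^-1 a^3)*trace(b) - trace(b^-1 a^3 b)  (eliminate b^-1) = x^3*y^2 - x^2*y*z - x^3 - 2*x*y^2 + y*z + 3*x
trace(b^-1 a^3 b^-2) = trace(b^-2 a^3)*trace(b) - trace(b^-2 a^3 b)  (eliminate b^-1) = x^3*y^3 - x^2*y^2*z - 2*x^3*y - 2*x*y^3 + x^2*z + y^2*z + 5*x*y - z

x^3*y^3 - x^2*y^2*z - 2*x^3*y - 2*x*y^3 + x^2*z + y^2*z + 5*x*y - z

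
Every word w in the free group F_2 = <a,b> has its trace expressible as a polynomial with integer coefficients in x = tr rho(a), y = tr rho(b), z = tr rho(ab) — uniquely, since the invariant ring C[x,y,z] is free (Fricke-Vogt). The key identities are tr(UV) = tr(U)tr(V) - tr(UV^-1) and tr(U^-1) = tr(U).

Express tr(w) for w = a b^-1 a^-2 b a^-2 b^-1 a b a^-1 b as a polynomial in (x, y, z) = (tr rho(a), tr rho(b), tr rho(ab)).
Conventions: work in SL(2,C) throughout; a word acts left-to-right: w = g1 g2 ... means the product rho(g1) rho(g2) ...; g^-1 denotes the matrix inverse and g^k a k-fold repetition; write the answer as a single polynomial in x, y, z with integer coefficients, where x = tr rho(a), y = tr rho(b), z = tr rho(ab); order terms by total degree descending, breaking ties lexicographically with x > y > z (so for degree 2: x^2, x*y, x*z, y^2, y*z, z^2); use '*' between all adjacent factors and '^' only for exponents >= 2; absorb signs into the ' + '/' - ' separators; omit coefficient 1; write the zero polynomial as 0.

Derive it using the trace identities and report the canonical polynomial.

x^5*y^3*z^2 - 2*x^6*y^2*z - 2*x^4*y^4*z - 3*x^4*y^2*z^3 + x^7*y + 2*x^5*y^3 + 4*x^5*y*z^2 + x^3*y^5 + 4*x^3*y^3*z^2 + 3*x^3*y*z^4 - x^6*z + 4*x^4*y^2*z - 2*x^4*z^3 - x^2*y^4*z - 2*x^2*y^2*z^3 - x^2*z^5 - 6*x^5*y - 6*x^3*y^3 - 11*x^3*y*z^2 + 5*x^4*z + 6*x^2*y^2*z + 5*x^2*z^3 + 8*x^3*y - x*y^3 - 2*x*y*z^2 - 4*x^2*z + y^2*z + z^3 + 2*x*y - 3*z

reduce: tr(a b a) = tr(a) * tr(b a) - tr(b) = x*z - y
tr(a^3 b) = tr(a) * tr(a b a) - tr(a b) = x^2*z - x*y - z
so tr(a^2) = tr(a) * tr(a) - tr(1) = x^2 - 2
so tr(a^3) = tr(a) * tr(a^2) - tr(a) = x^3 - 3*x
so tr(a b^2 a^2) = tr(b) * tr(a^3 b) - tr(a^3) = x^2*y*z - x^3 - x*y^2 - y*z + 3*x
tr(b a b a) = tr(b a) * tr(b a) - tr(1) = z^2 - 2
so tr(b a b) = tr(b) * tr(a b) - tr(a) = y*z - x
so tr(a^2 b a b) = tr(a) * tr(b a b a) - tr(b a b) = x*z^2 - y*z - x
tr(a b^2 a^2 b) = tr(b) * tr(a^2 b a b) - tr(a^2 b a) = x*y*z^2 - x^2*z - y^2*z + z
tr(b a^2 b^-1 a b) = tr(a b^2 a^2) * tr(b) - tr(a b^2 a^2 b) = x^2*y^2*z - x^3*y - x*y^3 - x*y*z^2 + x^2*z + 3*x*y - z
tr(a b a b a^2) = tr(a) * tr(a b a b a) - tr(a b a b) = x^2*z^2 - x*y*z - x^2 - z^2 + 2
reduce: tr(b a b a b a) = tr(a b a b) * tr(a b) - tr(b a) = z^3 - 3*z
tr(b a b a b) = tr(b) * tr(a b a b) - tr(a b a) = y*z^2 - x*z - y
so tr(a b a b a^2 b) = tr(a) * tr(b a b a b a) - tr(b a b a b) = x*z^3 - y*z^2 - 2*x*z + y
so tr(b a^2 b^-1 a b a) = tr(a b a b a^2) * tr(b) - tr(a b a b a^2 b) = x^2*y*z^2 - x*y^2*z - x*z^3 - x^2*y + 2*x*z + y
tr(a b^-1 a b a^-1 b a) = tr(b a^2 b^-1 a b) * tr(a) - tr(b a^2 b^-1 a b a) = x^3*y^2*z - x^4*y - x^2*y^3 - 2*x^2*y*z^2 + x^3*z + x*y^2*z + x*z^3 + 4*x^2*y - 3*x*z - y
reduce: tr(b^2) = tr(b) * tr(b) - tr(1) = y^2 - 2
so tr(b a^2 b) = tr(a) * tr(b^2 a) - tr(b^2) = x*y*z - x^2 - y^2 + 2
tr(a^2 b a^2 b) = tr(a) * tr(b a^2 b a) - tr(b a^2 b) = x^2*z^2 - 2*x*y*z + y^2 - 2
reduce: tr(a^2 b a^2) = tr(a) * tr(b a^3) - tr(b a^2) = x^3*z - x^2*y - 2*x*z + y
tr(a b a^2 b^2 a) = tr(b) * tr(a^2 b a^2 b) - tr(a^2 b a^2) = x^2*y*z^2 - x^3*z - 2*x*y^2*z + x^2*y + y^3 + 2*x*z - 3*y
tr(b^2 a b a b a) = tr(b) * tr(a b a b a b) - tr(a b a b a) = y*z^3 - x*z^2 - 2*y*z + x
reduce: tr(b^2 a b a b) = tr(b) * tr(b a b a b) - tr(b a b a) = y^2*z^2 - x*y*z - y^2 - z^2 + 2
tr(a b a^2 b^2 a b) = tr(a) * tr(b^2 a b a b a) - tr(b^2 a b a b) = x*y*z^3 - x^2*z^2 - y^2*z^2 - x*y*z + x^2 + y^2 + z^2 - 2
tr(a b^2 a b^-1 a b a) = tr(a b a^2 b^2 a) * tr(b) - tr(a b a^2 b^2 a b) = x^2*y^2*z^2 - x^3*y*z - 2*x*y^3*z - x*y*z^3 + x^2*y^2 + x^2*z^2 + y^4 + y^2*z^2 + 3*x*y*z - x^2 - 4*y^2 - z^2 + 2
tr(a b a b a b^2 a) = tr(b) * tr(a^2 b a b a b) - tr(a^2 b a b a) = x*y*z^3 - x^2*z^2 - y^2*z^2 - x*y*z + x^2 + y^2 + z^2 - 2
reduce: tr(a b a b a b a b) = tr(a b a b) * tr(a b a b) - tr(1) = z^4 - 4*z^2 + 2
tr(a b a b a b^2 a b) = tr(b) * tr(a b a b a b a b) - tr(a b a b a b a) = y*z^4 - x*z^3 - 3*y*z^2 + 2*x*z + y
reduce: tr(a b^2 a b^-1 a b a b) = tr(a b a b a b^2 a) * tr(b) - tr(a b a b a b^2 a b) = x*y^2*z^3 - x^2*y*z^2 - y^3*z^2 - y*z^4 - x*y^2*z + x*z^3 + x^2*y + y^3 + 4*y*z^2 - 2*x*z - 3*y
so tr(b a b^-1 a b a b^-1 a b) = tr(a b^2 a b^-1 a b a) * tr(b) - tr(a b^2 a b^-1 a b a b) = x^2*y^3*z^2 - x^3*y^2*z - 2*x*y^4*z - 2*x*y^2*z^3 + x^2*y^3 + 2*x^2*y*z^2 + y^5 + 2*y^3*z^2 + y*z^4 + 4*x*y^2*z - x*z^3 - 2*x^2*y - 5*y^3 - 5*y*z^2 + 2*x*z + 5*y
reduce: tr(b^2 a b) = tr(b) * tr(a b^2) - tr(a b) = y^2*z - x*y - z
tr(b a b a^2 b) = tr(a) * tr(b^2 a b a) - tr(b^2 a b) = x*y*z^2 - x^2*z - y^2*z + z
tr(a b a b a^2 b a) = tr(a) * tr(b a b a^2 b a) - tr(b a b a^2 b) = x^2*z^3 - 2*x*y*z^2 - x^2*z + y^2*z + x*y - z
tr(a b a b a^2 b a b) = tr(a) * tr(b a b a b a b a) - tr(b a b a b a b) = x*z^4 - y*z^3 - 3*x*z^2 + 2*y*z + x
reduce: tr(a b a b^-1 a b a b a) = tr(a b a b a^2 b a) * tr(b) - tr(a b a b a^2 b a b) = x^2*y*z^3 - 2*x*y^2*z^2 - x*z^4 - x^2*y*z + y^3*z + y*z^3 + x*y^2 + 3*x*z^2 - 3*y*z - x
so tr(a b a b a b a b a b) = tr(a b a b) * tr(a b a b a b) - tr(a^-1 b^-1) = z^5 - 5*z^3 + 5*z
so tr(a b a b^-1 a b a b a b) = tr(a b a b a b a b a) * tr(b) - tr(a b a b a b a b a b) = x*y*z^4 - y^2*z^3 - z^5 - 3*x*y*z^2 + 2*y^2*z + 5*z^3 + x*y - 5*z
tr(b a b^-1 a b a b^-1 a b a) = tr(a b a b^-1 a b a b a) * tr(b) - tr(a b a b^-1 a b a b a b) = x^2*y^2*z^3 - 2*x*y^3*z^2 - 2*x*y*z^4 - x^2*y^2*z + y^4*z + 2*y^2*z^3 + z^5 + x*y^3 + 6*x*y*z^2 - 5*y^2*z - 5*z^3 - 2*x*y + 5*z
tr(b a b^-1 a b a^-1 b a b^-1 a) = tr(b a b^-1 a b a b^-1 a b) * tr(a) - tr(b a b^-1 a b a b^-1 a b a) = x^3*y^3*z^2 - x^4*y^2*z - 2*x^2*y^4*z - 3*x^2*y^2*z^3 + x^3*y^3 + 2*x^3*y*z^2 + x*y^5 + 4*x*y^3*z^2 + 3*x*y*z^4 + 5*x^2*y^2*z - x^2*z^3 - y^4*z - 2*y^2*z^3 - z^5 - 2*x^3*y - 6*x*y^3 - 11*x*y*z^2 + 2*x^2*z + 5*y^2*z + 5*z^3 + 7*x*y - 5*z
reduce: tr(b^-1 a b a^-1 b a b^-1 a^-1 b a) = tr(b a b^-1 a b a^-1 b a b^-1) * tr(a) - tr(b a b^-1 a b a^-1 b a b^-1 a) = -x^3*y^3*z^2 + 2*x^4*y^2*z + 2*x^2*y^4*z + 3*x^2*y^2*z^3 - x^5*y - 2*x^3*y^3 - 4*x^3*y*z^2 - x*y^5 - 4*x*y^3*z^2 - 3*x*y*z^4 + x^4*z - 4*x^2*y^2*z + 2*x^2*z^3 + y^4*z + 2*y^2*z^3 + z^5 + 6*x^3*y + 6*x*y^3 + 11*x*y*z^2 - 5*x^2*z - 5*y^2*z - 5*z^3 - 8*x*y + 5*z
so tr(b^-1 a b a^-1 b a b^-1 a^-1 b a^-1) = tr(b^-1 a b a^-1 b a b^-1 a^-1 b) * tr(a) - tr(b^-1 a b a^-1 b a b^-1 a^-1 b a) = x^3*y^3*z^2 - 2*x^4*y^2*z - 2*x^2*y^4*z - 3*x^2*y^2*z^3 + x^5*y + 2*x^3*y^3 + 4*x^3*y*z^2 + x*y^5 + 4*x*y^3*z^2 + 3*x*y*z^4 - x^4*z + 4*x^2*y^2*z - 2*x^2*z^3 - y^4*z - 2*y^2*z^3 - z^5 - 6*x^3*y - 6*x*y^3 - 11*x*y*z^2 + 5*x^2*z + 5*y^2*z + 5*z^3 + 9*x*y - 5*z
so tr(a^-1 b a^-2 b^-1 a b a^-1 b a b^-1) = tr(b^-1 a b a^-1 b a b^-1 a^-1 b a^-1) * tr(a) - tr(b^-1 a b a^-1 b a b^-1 a^-1 b) = x^4*y^3*z^2 - 2*x^5*y^2*z - 2*x^3*y^4*z - 3*x^3*y^2*z^3 + x^6*y + 2*x^4*y^3 + 4*x^4*y*z^2 + x^2*y^5 + 4*x^2*y^3*z^2 + 3*x^2*y*z^4 - x^5*z + 4*x^3*y^2*z - 2*x^3*z^3 - x*y^4*z - 2*x*y^2*z^3 - x*z^5 - 6*x^4*y - 6*x^2*y^3 - 11*x^2*y*z^2 + 5*x^3*z + 5*x*y^2*z + 5*x*z^3 + 9*x^2*y - 5*x*z - y
tr(a b^2 a^-1 b) = tr(b a b^2) * tr(a) - tr(b a b^2 a) = x*y^2*z - x^2*y - y*z^2 + y
tr(b a^-1 b^-1 a b) = tr(a b^2 a^-1) * tr(b) - tr(a b^2 a^-1 b) = -x*y^2*z + x^2*y + y^3 + y*z^2 - 3*y
tr(b^-1 a b a b a) = tr(a b a b a) * tr(b) - tr(a b a b a b) = x*y*z^2 - y^2*z - z^3 - x*y + 3*z
tr(b a^-1 b^-1 a b a) = tr(b^-1 a b a b) * tr(a) - tr(b^-1 a b a b a) = -x*y*z^2 + x^2*z + y^2*z + z^3 - 3*z
reduce: tr(a^-1 b^-1 a b a^-1 b) = tr(b a^-1 b^-1 a b) * tr(a) - tr(b a^-1 b^-1 a b a) = -x^2*y^2*z + x^3*y + x*y^3 + 2*x*y*z^2 - x^2*z - y^2*z - z^3 - 3*x*y + 3*z
tr(a b^-1 a^-2 b a^-2 b^-1 a b a^-1 b) = tr(a^-1 b a^-2 b^-1 a b a^-1 b a b^-1) * tr(a) - tr(a^-1 b a^-2 b^-1 a b a^-1 b a b^-1 a) = x^5*y^3*z^2 - 2*x^6*y^2*z - 2*x^4*y^4*z - 3*x^4*y^2*z^3 + x^7*y + 2*x^5*y^3 + 4*x^5*y*z^2 + x^3*y^5 + 4*x^3*y^3*z^2 + 3*x^3*y*z^4 - x^6*z + 4*x^4*y^2*z - 2*x^4*z^3 - x^2*y^4*z - 2*x^2*y^2*z^3 - x^2*z^5 - 6*x^5*y - 6*x^3*y^3 - 11*x^3*y*z^2 + 5*x^4*z + 6*x^2*y^2*z + 5*x^2*z^3 + 8*x^3*y - x*y^3 - 2*x*y*z^2 - 4*x^2*z + y^2*z + z^3 + 2*x*y - 3*z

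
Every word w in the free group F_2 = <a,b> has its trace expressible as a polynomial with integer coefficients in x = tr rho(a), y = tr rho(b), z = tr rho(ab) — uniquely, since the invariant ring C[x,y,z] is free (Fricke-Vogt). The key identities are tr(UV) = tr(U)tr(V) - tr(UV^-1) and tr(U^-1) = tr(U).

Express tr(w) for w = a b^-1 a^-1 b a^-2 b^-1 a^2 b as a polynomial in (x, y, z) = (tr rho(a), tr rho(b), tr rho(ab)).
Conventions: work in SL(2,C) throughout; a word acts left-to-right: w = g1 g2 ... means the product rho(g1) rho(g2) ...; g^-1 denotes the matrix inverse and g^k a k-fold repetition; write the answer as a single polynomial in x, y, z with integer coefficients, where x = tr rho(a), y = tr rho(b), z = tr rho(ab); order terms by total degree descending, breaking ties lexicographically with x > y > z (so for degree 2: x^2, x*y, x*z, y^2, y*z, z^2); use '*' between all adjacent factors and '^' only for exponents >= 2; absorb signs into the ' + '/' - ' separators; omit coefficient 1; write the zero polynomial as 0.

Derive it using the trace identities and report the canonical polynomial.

x^4*y^2*z^2 - x^5*y*z - 2*x^3*y^3*z - 2*x^3*y*z^3 + x^4*y^2 + x^4*z^2 + x^2*y^4 + 2*x^2*y^2*z^2 + x^2*z^4 + 4*x^3*y*z - 4*x^2*y^2 - 4*x^2*z^2 - x*y*z + x^2 + y^2 + z^2 - 2

trace(b^2 a) = trace(b) trace(a b) - trace(a)  (reduce the b square) = y*z - x
trace(b^2) = trace(b) trace(b) - trace(1)  (reduce the b square) = y^2 - 2
trace(a b^2 a) = trace(a) trace(b^2 a) - trace(b^2)  (reduce the a square) = x*y*z - x^2 - y^2 + 2
trace(a b a b) = trace(a b) trace(a b) - trace(1)  (split on a) = z^2 - 2
trace(a b a) = trace(a) trace(b a) - trace(b)  (reduce the a square) = x*z - y
trace(a b^2 a b) = trace(b) trace(a b a b) - trace(a b a)  (reduce the b square) = y*z^2 - x*z - y
trace(b^2 a b^-1 a) = trace(a b^2 a) trace(b) - trace(a b^2 a b)  (eliminate b^-1) = x*y^2*z - x^2*y - y^3 - y*z^2 + x*z + 3*y
trace(b a b^-1 a^-1 b) = trace(b^2 a b^-1) trace(a) - trace(b^2 a b^-1 a)  (eliminate a^-1) = -x*y^2*z + x^2*y + y^3 + y*z^2 - 3*y
trace(a b a^2 b) = trace(a) trace(b a b a) - trace(b a b)  (reduce the a square) = x*z^2 - y*z - x
trace(a b a^2) = trace(a) trace(b a^2) - trace(b a)  (reduce the a square) = x^2*z - x*y - z
trace(b a^2 b^2 a) = trace(b) trace(a b a^2 b) - trace(a b a^2)  (reduce the b square) = x*y*z^2 - x^2*z - y^2*z + z
trace(b a^2 b^2) = trace(b) trace(a^2 b^2) - trace(a^2 b)  (reduce the b square) = x*y^2*z - x^2*y - y^3 - x*z + 3*y
trace(b a^2 b a^2 b) = trace(a) trace(b a^2 b^2 a) - trace(b a^2 b^2)  (reduce the a square) = x^2*y*z^2 - x^3*z - 2*x*y^2*z + x^2*y + y^3 + 2*x*z - 3*y
trace(b a b a b a) = trace(a b a b) trace(a b) - trace(b a)  (split on a) = z^3 - 3*z
trace(b a b a^2 b a) = trace(a) trace(b a b a b a) - trace(b a b a b)  (reduce the a square) = x*z^3 - y*z^2 - 2*x*z + y
trace(b a^2 b a^2 b a) = trace(a) trace(b a b a^2 b a) - trace(b a b a^2 b)  (reduce the a square) = x^2*z^3 - 2*x*y*z^2 - x^2*z + y^2*z + x*y - z
trace(a b a^-1 b a^2 b a) = trace(b a^2 b a^2 b) trace(a) - trace(b a^2 b a^2 b a)  (eliminate a^-1) = x^3*y*z^2 - x^4*z - 2*x^2*y^2*z - x^2*z^3 + x^3*y + x*y^3 + 2*x*y*z^2 + 3*x^2*z - y^2*z - 4*x*y + z
trace(b a b a b^2 a) = trace(b) trace(a b a b a b) - trace(a b a b a)  (reduce the b square) = y*z^3 - x*z^2 - 2*y*z + x
trace(b a b a b^2) = trace(b) trace(b a b a b) - trace(b a b a)  (reduce the b square) = y^2*z^2 - x*y*z - y^2 - z^2 + 2
trace(b a^2 b a b a b) = trace(a) trace(b a b a b^2 a) - trace(b a b a b^2)  (reduce the a square) = x*y*z^3 - x^2*z^2 - y^2*z^2 - x*y*z + x^2 + y^2 + z^2 - 2
trace(b a b a b a b a) = trace(b a) trace(b a b a b a) - trace(b^-1 a^-1 b^-1 a^-1)  (split on b) = z^4 - 4*z^2 + 2
trace(b a^2 b a b a b a) = trace(a) trace(b a b a b a b a) - trace(b a b a b a b)  (reduce the a square) = x*z^4 - y*z^3 - 3*x*z^2 + 2*y*z + x
trace(a b a^-1 b a^2 b a b) = trace(b a^2 b a b a b) trace(a) - trace(b a^2 b a b a b a)  (eliminate a^-1) = x^2*y*z^3 - x^3*z^2 - x*y^2*z^2 - x*z^4 - x^2*y*z + y*z^3 + x^3 + x*y^2 + 4*x*z^2 - 2*y*z - 3*x
trace(b a^-1 b a^2 b a b^-1 a) = trace(a b a^-1 b a^2 b a) trace(b) - trace(a b a^-1 b a^2 b a b)  (eliminate b^-1) = x^3*y^2*z^2 - x^4*y*z - 2*x^2*y^3*z - 2*x^2*y*z^3 + x^3*y^2 + x^3*z^2 + x*y^4 + 3*x*y^2*z^2 + x*z^4 + 4*x^2*y*z - y^3*z - y*z^3 - x^3 - 5*x*y^2 - 4*x*z^2 + 3*y*z + 3*x
trace(a^-1 b a^2 b a b^-1 a^-1 b) = trace(b a^-1 b a^2 b a b^-1) trace(a) - trace(b a^-1 b a^2 b a b^-1 a)  (eliminate a^-1) = -x^3*y^2*z^2 + x^4*y*z + 2*x^2*y^3*z + 2*x^2*y*z^3 - x^3*y^2 - x^3*z^2 - x*y^4 - 3*x*y^2*z^2 - x*z^4 - 3*x^2*y*z + y^3*z + y*z^3 + 4*x*y^2 + 4*x*z^2 - 3*y*z - x
trace(b^2 a^2 b a b^-1 a) = trace(a b^2 a^2 b a) trace(b) - trace(a b^2 a^2 b a b)  (eliminate b^-1) = x^2*y^2*z^2 - x^3*y*z - 2*x*y^3*z - x*y*z^3 + x^2*y^2 + x^2*z^2 + y^4 + y^2*z^2 + 3*x*y*z - x^2 - 4*y^2 - z^2 + 2
trace(b a^2 b a b^-1 a^-1 b) = trace(b^2 a^2 b a b^-1) trace(a) - trace(b^2 a^2 b a b^-1 a)  (eliminate a^-1) = -x^2*y^2*z^2 + x^3*y*z + 2*x*y^3*z + x*y*z^3 - x^2*y^2 - y^4 - y^2*z^2 - 4*x*y*z + 4*y^2 + z^2 - 2
trace(a^2 b a b^-1 a^-1 b a^-2 b) = trace(a^-1 b a^2 b a b^-1 a^-1 b) trace(a) - trace(a^-1 b a^2 b a b^-1 a^-1 b a)  (eliminate a^-1) = -x^4*y^2*z^2 + x^5*y*z + 2*x^3*y^3*z + 2*x^3*y*z^3 - x^4*y^2 - x^4*z^2 - x^2*y^4 - 2*x^2*y^2*z^2 - x^2*z^4 - 4*x^3*y*z - x*y^3*z + 5*x^2*y^2 + 4*x^2*z^2 + y^4 + y^2*z^2 + x*y*z - x^2 - 4*y^2 - z^2 + 2
trace(a b^-1 a^-1 b a^-2 b^-1 a^2 b) = trace(a^2 b a b^-1 a^-1 b a^-2) trace(b) - trace(a^2 b a b^-1 a^-1 b a^-2 b)  (eliminate b^-1) = x^4*y^2*z^2 - x^5*y*z - 2*x^3*y^3*z - 2*x^3*y*z^3 + x^4*y^2 + x^4*z^2 + x^2*y^4 + 2*x^2*y^2*z^2 + x^2*z^4 + 4*x^3*y*z - 4*x^2*y^2 - 4*x^2*z^2 - x*y*z + x^2 + y^2 + z^2 - 2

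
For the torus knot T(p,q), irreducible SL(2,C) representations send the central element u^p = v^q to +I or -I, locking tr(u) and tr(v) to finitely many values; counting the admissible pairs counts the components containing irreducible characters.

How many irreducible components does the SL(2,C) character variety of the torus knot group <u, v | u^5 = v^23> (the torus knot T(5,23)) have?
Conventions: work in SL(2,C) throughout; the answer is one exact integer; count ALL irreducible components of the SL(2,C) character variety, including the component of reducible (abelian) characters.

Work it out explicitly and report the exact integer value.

45

Gamma = < u, v | u^5 = v^23 > (torus knot T(5,23)); the central element u^5 = v^23 acts as +I or -I in any irreducible SL(2,C) representation.
This locks tr(u) to 2*cos(pi*alpha/5), alpha in 1..4, and tr(v) to 2*cos(pi*beta/23), beta in 1..22, on each component of irreducible characters.
The two central values (-1)^alpha I and (-1)^beta I must be the same matrix, so alpha and beta share a parity.
Counting: 2 odd alphas x 11 odd betas + 2 even alphas x 11 even betas = 22 + 22 = 44.
That is 44 components of irreducible characters, and with the reducible (abelian) component the total is 45.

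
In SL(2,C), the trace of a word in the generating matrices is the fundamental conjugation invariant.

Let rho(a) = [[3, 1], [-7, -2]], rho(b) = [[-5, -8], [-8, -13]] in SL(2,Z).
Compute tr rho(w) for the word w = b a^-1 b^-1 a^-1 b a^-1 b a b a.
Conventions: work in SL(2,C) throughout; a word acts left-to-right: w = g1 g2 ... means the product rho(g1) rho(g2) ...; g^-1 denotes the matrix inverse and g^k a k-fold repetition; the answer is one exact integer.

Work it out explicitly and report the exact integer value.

rho(b) = [[-5, -8], [-8, -13]]
... * rho(a^-1) = [[-2, -1], [7, 3]]  ->  [[-46, -19], [-75, -31]]
... * rho(b^-1) = [[-13, 8], [8, -5]]  ->  [[446, -273], [727, -445]]
... * rho(a^-1) = [[-2, -1], [7, 3]]  ->  [[-2803, -1265], [-4569, -2062]]
... * rho(b) = [[-5, -8], [-8, -13]]  ->  [[24135, 38869], [39341, 63358]]
... * rho(a^-1) = [[-2, -1], [7, 3]]  ->  [[223813, 92472], [364824, 150733]]
... * rho(b) = [[-5, -8], [-8, -13]]  ->  [[-1858841, -2992640], [-3029984, -4878121]]
... * rho(a) = [[3, 1], [-7, -2]]  ->  [[15371957, 4126439], [25056895, 6726258]]
... * rho(b) = [[-5, -8], [-8, -13]]  ->  [[-109871297, -176619363], [-179094539, -287896514]]
... * rho(a) = [[3, 1], [-7, -2]]  ->  [[906721650, 243367429], [1477991981, 396698489]]
tr = 906721650 + 396698489 = 1303420139

1303420139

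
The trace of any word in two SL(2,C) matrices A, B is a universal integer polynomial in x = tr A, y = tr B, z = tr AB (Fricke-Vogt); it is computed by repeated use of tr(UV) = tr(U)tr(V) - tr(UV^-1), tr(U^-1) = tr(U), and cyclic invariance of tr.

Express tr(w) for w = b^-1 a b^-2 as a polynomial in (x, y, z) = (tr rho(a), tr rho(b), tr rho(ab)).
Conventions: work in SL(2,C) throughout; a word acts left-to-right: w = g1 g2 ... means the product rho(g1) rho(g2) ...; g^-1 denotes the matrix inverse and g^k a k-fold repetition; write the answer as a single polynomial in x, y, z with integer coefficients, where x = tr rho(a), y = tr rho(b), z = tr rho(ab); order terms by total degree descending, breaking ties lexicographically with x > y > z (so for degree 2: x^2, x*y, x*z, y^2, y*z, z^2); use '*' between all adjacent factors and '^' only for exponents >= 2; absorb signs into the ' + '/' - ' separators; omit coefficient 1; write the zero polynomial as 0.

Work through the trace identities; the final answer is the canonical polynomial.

use: tr(a b^-1) = tr(a) * tr(b) - tr(a b) = x*y - z
tr(b^-2 a) = tr(a b^-1) * tr(b) - tr(a) = x*y^2 - y*z - x
tr(b^-1 a b^-2) = tr(b^-2 a) * tr(b) - tr(b^-2 a b) = x*y^3 - y^2*z - 2*x*y + z

x*y^3 - y^2*z - 2*x*y + z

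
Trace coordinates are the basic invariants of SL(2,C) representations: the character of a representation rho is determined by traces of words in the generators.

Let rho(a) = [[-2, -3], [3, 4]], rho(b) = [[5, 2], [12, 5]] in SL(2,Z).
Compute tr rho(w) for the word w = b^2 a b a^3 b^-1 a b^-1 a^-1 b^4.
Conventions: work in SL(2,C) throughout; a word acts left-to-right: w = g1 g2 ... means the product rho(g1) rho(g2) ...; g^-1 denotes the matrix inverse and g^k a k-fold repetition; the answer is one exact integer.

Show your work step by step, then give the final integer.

rho(b) = [[5, 2], [12, 5]]
... * rho(b) = [[5, 2], [12, 5]]  ->  [[49, 20], [120, 49]]
... * rho(a) = [[-2, -3], [3, 4]]  ->  [[-38, -67], [-93, -164]]
... * rho(b) = [[5, 2], [12, 5]]  ->  [[-994, -411], [-2433, -1006]]
... * rho(a) = [[-2, -3], [3, 4]]  ->  [[755, 1338], [1848, 3275]]
... * rho(a) = [[-2, -3], [3, 4]]  ->  [[2504, 3087], [6129, 7556]]
... * rho(a) = [[-2, -3], [3, 4]]  ->  [[4253, 4836], [10410, 11837]]
... * rho(b^-1) = [[5, -2], [-12, 5]]  ->  [[-36767, 15674], [-89994, 38365]]
... * rho(a) = [[-2, -3], [3, 4]]  ->  [[120556, 172997], [295083, 423442]]
... * rho(b^-1) = [[5, -2], [-12, 5]]  ->  [[-1473184, 623873], [-3605889, 1527044]]
... * rho(a^-1) = [[4, 3], [-3, -2]]  ->  [[-7764355, -5667298], [-19004688, -13871755]]
... * rho(b) = [[5, 2], [12, 5]]  ->  [[-106829351, -43865200], [-261484500, -107368151]]
... * rho(b) = [[5, 2], [12, 5]]  ->  [[-1060529155, -432984702], [-2595840312, -1059809755]]
... * rho(b) = [[5, 2], [12, 5]]  ->  [[-10498462199, -4285981820], [-25696918620, -10490729399]]
... * rho(b) = [[5, 2], [12, 5]]  ->  [[-103924092835, -42426833498], [-254373345888, -103847484235]]
tr = -103924092835 + -103847484235 = -207771577070

-207771577070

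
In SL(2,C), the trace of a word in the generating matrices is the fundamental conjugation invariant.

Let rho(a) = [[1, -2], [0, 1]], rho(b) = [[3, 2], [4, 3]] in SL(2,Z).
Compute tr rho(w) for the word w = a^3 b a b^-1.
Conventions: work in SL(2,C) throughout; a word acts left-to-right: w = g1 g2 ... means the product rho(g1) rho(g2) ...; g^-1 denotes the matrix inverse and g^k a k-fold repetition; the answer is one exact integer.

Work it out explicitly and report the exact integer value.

-190

rho(a) = [[1, -2], [0, 1]]
... * rho(a) = [[1, -2], [0, 1]]  ->  [[1, -4], [0, 1]]
... * rho(a) = [[1, -2], [0, 1]]  ->  [[1, -6], [0, 1]]
... * rho(b) = [[3, 2], [4, 3]]  ->  [[-21, -16], [4, 3]]
... * rho(a) = [[1, -2], [0, 1]]  ->  [[-21, 26], [4, -5]]
... * rho(b^-1) = [[3, -2], [-4, 3]]  ->  [[-167, 120], [32, -23]]
tr = -167 + -23 = -190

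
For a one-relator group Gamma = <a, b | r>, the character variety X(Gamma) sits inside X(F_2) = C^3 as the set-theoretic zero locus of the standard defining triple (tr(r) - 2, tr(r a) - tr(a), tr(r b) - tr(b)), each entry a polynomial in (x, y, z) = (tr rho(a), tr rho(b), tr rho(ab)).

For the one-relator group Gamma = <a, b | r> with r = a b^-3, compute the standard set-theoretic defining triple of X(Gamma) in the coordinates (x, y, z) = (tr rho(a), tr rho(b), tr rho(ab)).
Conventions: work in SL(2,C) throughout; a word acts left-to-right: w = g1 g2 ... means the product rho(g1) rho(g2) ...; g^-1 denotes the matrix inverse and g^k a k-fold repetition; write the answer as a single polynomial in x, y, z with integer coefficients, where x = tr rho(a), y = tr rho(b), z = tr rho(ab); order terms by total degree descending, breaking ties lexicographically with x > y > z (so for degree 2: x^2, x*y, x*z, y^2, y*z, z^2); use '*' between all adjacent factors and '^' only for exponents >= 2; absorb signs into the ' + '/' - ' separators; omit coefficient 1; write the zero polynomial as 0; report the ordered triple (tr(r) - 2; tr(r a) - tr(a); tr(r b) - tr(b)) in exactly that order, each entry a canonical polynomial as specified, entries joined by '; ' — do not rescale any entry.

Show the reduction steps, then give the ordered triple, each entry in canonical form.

so tr(a b^-1) = tr(a) * tr(b) - tr(a b)   [inverse elimination on b] = x*y - z
tr(b^-2 a) = tr(a b^-1) * tr(b) - tr(a)   [inverse elimination on b] = x*y^2 - y*z - x
so tr(a b^-3) = tr(b^-2 a) * tr(b) - tr(b^-2 a b)   [inverse elimination on b] = x*y^3 - y^2*z - 2*x*y + z
so tr(a^2) = tr(a) * tr(a) - tr(1) = x^2 - 2
tr(a^2 b) = tr(a) * tr(b a) - tr(b) = x*z - y
reduce: tr(a^2 b^-1) = tr(a^2) * tr(b) - tr(a^2 b) = x^2*y - x*z - y
tr(b^-2 a^2) = tr(a^2 b^-1) * tr(b) - tr(a^2) = x^2*y^2 - x*y*z - x^2 - y^2 + 2
so tr(a b^-3 a) = tr(b^-2 a^2) * tr(b) - tr(b^-2 a^2 b) = x^2*y^3 - x*y^2*z - 2*x^2*y - y^3 + x*z + 3*y
assemble the triple (tr(r) - 2; tr(r a) - x; tr(r b) - y)

x*y^3 - y^2*z - 2*x*y + z - 2; x^2*y^3 - x*y^2*z - 2*x^2*y - y^3 + x*z - x + 3*y; x*y^2 - y*z - x - y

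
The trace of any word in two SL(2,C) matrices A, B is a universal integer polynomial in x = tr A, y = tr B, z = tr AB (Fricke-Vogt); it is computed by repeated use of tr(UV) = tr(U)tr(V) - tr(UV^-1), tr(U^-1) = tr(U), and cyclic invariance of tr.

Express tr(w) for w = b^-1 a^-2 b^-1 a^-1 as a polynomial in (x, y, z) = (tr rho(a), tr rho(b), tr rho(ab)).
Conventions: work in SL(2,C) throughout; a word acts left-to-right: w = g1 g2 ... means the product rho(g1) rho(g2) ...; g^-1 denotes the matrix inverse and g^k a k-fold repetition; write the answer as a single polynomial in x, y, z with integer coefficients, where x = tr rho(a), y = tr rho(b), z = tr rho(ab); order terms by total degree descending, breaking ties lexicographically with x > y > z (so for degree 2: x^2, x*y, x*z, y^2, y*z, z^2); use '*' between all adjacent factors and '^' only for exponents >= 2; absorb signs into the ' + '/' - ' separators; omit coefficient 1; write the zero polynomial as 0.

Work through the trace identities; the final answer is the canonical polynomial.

x*z^2 - y*z - x

tr(a^-1) = tr(a) = x
reduce: tr(a^-1 b) = tr(b) * tr(a) - tr(b a)  (eliminate a^-1) = x*y - z
tr(a^-1 b^-1) = tr(a^-1) * tr(b) - tr(a^-1 b)  (eliminate b^-1) = z
reduce: tr(b^-1 a^-1 b^-1) = tr(a^-1 b^-1) * tr(b) - tr(a^-1)  (eliminate b^-1) = y*z - x
tr(b a b a) = tr(a b) * tr(a b) - tr(1)  (split on a) = z^2 - 2
so tr(a^-1 b a b) = tr(b a b) * tr(a) - tr(b a b a)  (eliminate a^-1) = x*y*z - x^2 - z^2 + 2
so tr(a b^-1 a^-1 b) = tr(a^-1 b a) * tr(b) - tr(a^-1 b a b)  (eliminate b^-1) = -x*y*z + x^2 + y^2 + z^2 - 2
reduce: tr(b^-1 a^-1 b^-1 a) = tr(a b^-1 a^-1) * tr(b) - tr(a b^-1 a^-1 b)  (eliminate b^-1) = x*y*z - x^2 - z^2 + 2
tr(a^-1 b^-1 a^-1 b^-1) = tr(b^-1 a^-1 b^-1) * tr(a) - tr(b^-1 a^-1 b^-1 a)  (eliminate a^-1) = z^2 - 2
tr(b^-1 a^-2 b^-1 a^-1) = tr(a^-1 b^-1 a^-1 b^-1) * tr(a) - tr(a^-1 b^-1 a^-1 b^-1 a)  (eliminate a^-1) = x*z^2 - y*z - x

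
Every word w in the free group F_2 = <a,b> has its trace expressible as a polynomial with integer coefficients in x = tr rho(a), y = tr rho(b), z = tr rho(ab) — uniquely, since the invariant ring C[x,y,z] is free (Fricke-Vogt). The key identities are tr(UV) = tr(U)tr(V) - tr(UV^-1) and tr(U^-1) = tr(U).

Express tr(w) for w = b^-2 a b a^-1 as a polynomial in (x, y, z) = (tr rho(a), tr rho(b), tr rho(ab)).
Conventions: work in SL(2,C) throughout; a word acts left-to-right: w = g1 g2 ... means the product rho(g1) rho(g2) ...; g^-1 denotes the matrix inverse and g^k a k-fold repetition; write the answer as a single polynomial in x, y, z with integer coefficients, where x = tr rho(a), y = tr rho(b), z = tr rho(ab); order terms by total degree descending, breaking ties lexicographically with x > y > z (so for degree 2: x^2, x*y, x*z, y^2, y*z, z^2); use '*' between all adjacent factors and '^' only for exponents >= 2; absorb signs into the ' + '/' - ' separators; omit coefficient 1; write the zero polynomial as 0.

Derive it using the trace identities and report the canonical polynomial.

tr(a b a) = tr(a) * tr(b a) - tr(b) = x*z - y
tr(a b a b) = tr(a b) * tr(a b) - tr(1)   [split at repeated a] = z^2 - 2
tr(b^-1 a b a) = tr(a b a) * tr(b) - tr(a b a b) = x*y*z - y^2 - z^2 + 2
tr(b^-1 a b a^-1) = tr(b^-1 a b) * tr(a) - tr(b^-1 a b a) = -x*y*z + x^2 + y^2 + z^2 - 2
so tr(b^-2 a b a^-1) = tr(b^-1 a b a^-1) * tr(b) - tr(b^-1 a b a^-1 b) = -x*y^2*z + x^2*y + y^3 + y*z^2 - 3*y

-x*y^2*z + x^2*y + y^3 + y*z^2 - 3*y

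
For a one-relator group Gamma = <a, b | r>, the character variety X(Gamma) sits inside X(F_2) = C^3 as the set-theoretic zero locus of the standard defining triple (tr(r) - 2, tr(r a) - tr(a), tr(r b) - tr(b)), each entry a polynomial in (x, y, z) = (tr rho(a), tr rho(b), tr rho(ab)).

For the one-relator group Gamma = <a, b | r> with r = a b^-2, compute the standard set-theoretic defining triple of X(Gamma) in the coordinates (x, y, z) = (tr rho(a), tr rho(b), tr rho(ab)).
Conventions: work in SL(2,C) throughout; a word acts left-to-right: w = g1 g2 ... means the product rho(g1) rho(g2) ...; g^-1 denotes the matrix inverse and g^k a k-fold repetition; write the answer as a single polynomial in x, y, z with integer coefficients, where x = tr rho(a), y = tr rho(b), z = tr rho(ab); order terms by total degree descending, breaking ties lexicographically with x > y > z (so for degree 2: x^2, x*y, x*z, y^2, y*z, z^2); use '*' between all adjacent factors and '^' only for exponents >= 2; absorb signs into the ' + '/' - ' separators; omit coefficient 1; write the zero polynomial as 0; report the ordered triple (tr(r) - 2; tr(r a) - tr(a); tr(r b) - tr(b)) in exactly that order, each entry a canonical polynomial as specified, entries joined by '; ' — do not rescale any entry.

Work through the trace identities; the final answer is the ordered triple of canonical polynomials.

trace(a b^-1) = trace(a) trace(b) - trace(a b)   [inverse elimination on b] = x*y - z
trace(a b^-2) = trace(a b^-1) trace(b) - trace(a)   [inverse elimination on b] = x*y^2 - y*z - x
next, trace(a^2) = trace(a) trace(a) - trace(1) = x^2 - 2
trace(a^2 b) = trace(a) trace(b a) - trace(b) = x*z - y
and trace(a^2 b^-1) = trace(a^2) trace(b) - trace(a^2 b) = x^2*y - x*z - y
trace(a b^-2 a) = trace(a^2 b^-1) trace(b) - trace(a^2) = x^2*y^2 - x*y*z - x^2 - y^2 + 2
assemble the triple (trace(r) - 2; trace(r a) - x; trace(r b) - y)

x*y^2 - y*z - x - 2; x^2*y^2 - x*y*z - x^2 - y^2 - x + 2; x*y - y - z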